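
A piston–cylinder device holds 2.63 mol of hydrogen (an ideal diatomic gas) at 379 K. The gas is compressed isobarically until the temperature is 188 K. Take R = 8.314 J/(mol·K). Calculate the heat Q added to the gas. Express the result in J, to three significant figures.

Isobaric: W = nRΔT = (2.63)(8.314)(-191) = -4176 J.
ΔU = nCᵥΔT with Cᵥ = 5R/2: ΔU = (2.63)(20.79)(-191) = -10441 J.
Q = ΔU + W = -10441 − 4176 = -14617 J.

Q ≈ -14600 J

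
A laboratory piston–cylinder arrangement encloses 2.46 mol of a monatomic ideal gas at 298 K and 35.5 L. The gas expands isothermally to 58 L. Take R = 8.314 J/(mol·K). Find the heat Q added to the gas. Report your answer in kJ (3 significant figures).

Isothermal ⇒ ΔU = 0, so Q = W = nRT ln(V₂/V₁).
Q = (2.46)(8.314)(298) ln(58/35.5) = 6095 × 0.4909 = 2992 J.

Q ≈ 2.99 kJ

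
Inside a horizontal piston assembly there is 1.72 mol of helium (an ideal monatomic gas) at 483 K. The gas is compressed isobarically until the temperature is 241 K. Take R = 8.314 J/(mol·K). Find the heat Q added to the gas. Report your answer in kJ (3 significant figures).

Q ≈ -8.65 kJ

Isobaric: W = nRΔT = (1.72)(8.314)(-242) = -3461 J.
ΔU = nCᵥΔT with Cᵥ = 3R/2: ΔU = (1.72)(12.47)(-242) = -5191 J.
Q = ΔU + W = -5191 − 3461 = -8652 J.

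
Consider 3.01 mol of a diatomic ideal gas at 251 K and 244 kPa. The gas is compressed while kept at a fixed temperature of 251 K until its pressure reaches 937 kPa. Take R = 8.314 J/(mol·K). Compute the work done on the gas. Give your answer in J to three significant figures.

Isothermal process: W = nRT ln(V₂/V₁) = nRT ln(P₁/P₂).
W = (3.01)(8.314)(251) × ln(244/937)
  = 6281 × ln(0.2604) = 6281 × -1.346
W_by_gas = -8452 J; work on gas = −W_by = 8452 J.

W ≈ 8450 J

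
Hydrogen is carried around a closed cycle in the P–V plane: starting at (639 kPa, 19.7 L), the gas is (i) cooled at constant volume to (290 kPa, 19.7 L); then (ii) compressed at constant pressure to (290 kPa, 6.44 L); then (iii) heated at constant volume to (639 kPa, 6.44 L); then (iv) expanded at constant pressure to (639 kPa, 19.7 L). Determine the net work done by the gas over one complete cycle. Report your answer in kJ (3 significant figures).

W_net ≈ 4.63 kJ

Constant-volume legs do no work.
W(ii) = (290)(6.44 − 19.7) = -3845 J; W(iv) = (639)(19.7 − 6.44) = 8473 J.
W_net = -3845 + 8473 = 4628 J (the clockwise enclosed area).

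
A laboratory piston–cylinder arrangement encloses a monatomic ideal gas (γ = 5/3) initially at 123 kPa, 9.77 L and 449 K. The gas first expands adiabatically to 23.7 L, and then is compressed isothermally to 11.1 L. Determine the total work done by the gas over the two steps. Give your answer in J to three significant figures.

Step 1 (adiabatic): W = (P₁V₁ − P₂V₂)/(γ−1) = (1202 − 665.6)/0.667 = 804.1 J.
After step 1: P = 28.09 kPa, V = 23.7 L, T = 248.7 K.
Step 2 (isothermal): W = P₁V₁ ln(V₂/V₁) = (665.6) ln(11.1/23.7) = -504.9 J.
W_total = 804.1 − 504.9 = 299.2 J.

W_total ≈ 299 J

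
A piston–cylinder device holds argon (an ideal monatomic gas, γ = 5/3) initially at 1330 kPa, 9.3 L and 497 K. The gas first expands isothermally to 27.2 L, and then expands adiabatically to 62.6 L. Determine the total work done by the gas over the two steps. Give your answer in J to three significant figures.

Step 1 (isothermal): W = P₁V₁ ln(V₂/V₁) = (12369) ln(27.2/9.3) = 13274 J.
After step 1: P = 454.7 kPa, V = 27.2 L, T = 497 K.
Step 2 (adiabatic): W = (P₁V₁ − P₂V₂)/(γ−1) = (12369 − 7096)/0.667 = 7910 J.
W_total = 13274 + 7910 = 21184 J.

W_total ≈ 21200 J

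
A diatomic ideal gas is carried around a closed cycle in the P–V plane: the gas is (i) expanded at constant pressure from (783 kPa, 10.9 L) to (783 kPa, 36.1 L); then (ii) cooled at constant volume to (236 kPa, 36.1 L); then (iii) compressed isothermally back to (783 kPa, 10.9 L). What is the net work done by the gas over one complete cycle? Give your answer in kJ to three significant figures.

Leg (i): W = PΔV = (783)(36.1 − 10.9) = 19732 J.
Leg (ii): W = 0.
Leg (iii): W = PᵢVᵢ ln(V_f/Vᵢ) = (8520) ln(10.9/36.1) = -10202 J.
W_net = 19732 − 10202 = 9529 J.

W_net ≈ 9.53 kJ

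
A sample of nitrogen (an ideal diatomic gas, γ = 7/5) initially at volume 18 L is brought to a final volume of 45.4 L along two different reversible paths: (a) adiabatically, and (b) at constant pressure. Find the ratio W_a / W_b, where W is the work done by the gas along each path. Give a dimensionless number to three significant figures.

Path (a) adiabatic: W = P₁V₁(1 − (V₁/V₂)^(γ−1))/(γ−1) → W_a/(P₁V₁) = 0.7733.
Path (b) isobaric: W = P₁(V₂ − V₁) → W_b/(P₁V₁) = 1.522.
W_a / W_b = 0.7733 / 1.522 = 0.508.

W_a / W_b ≈ 0.508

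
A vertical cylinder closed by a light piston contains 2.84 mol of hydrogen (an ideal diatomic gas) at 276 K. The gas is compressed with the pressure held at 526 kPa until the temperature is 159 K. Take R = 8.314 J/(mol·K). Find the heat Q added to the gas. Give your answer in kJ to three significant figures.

Isobaric: W = nRΔT = (2.84)(8.314)(-117) = -2763 J.
ΔU = nCᵥΔT with Cᵥ = 5R/2: ΔU = (2.84)(20.79)(-117) = -6906 J.
Q = ΔU + W = -6906 − 2763 = -9669 J.

Q ≈ -9.67 kJ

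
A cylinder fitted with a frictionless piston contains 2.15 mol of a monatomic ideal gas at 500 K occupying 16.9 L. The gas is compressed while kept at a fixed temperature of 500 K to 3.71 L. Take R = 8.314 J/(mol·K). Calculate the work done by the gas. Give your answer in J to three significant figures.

Isothermal: W = nRT ln(V₂/V₁).
W = (2.15)(8.314)(500) × ln(3.71/16.9)
  = 8938 × -1.516
W_by_gas = -13552 J.

W ≈ -13600 J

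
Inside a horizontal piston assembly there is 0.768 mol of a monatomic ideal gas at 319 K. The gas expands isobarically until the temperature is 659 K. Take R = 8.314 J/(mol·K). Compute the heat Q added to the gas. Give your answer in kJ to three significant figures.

Q ≈ 5.43 kJ

Isobaric: W = nRΔT = (0.768)(8.314)(340) = 2171 J.
ΔU = nCᵥΔT with Cᵥ = 3R/2: ΔU = (0.768)(12.47)(340) = 3256 J.
Q = ΔU + W = 3256 + 2171 = 5427 J.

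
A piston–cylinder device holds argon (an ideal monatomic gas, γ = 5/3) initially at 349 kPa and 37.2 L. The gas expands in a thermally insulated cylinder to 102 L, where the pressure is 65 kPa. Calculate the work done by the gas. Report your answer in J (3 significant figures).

Adiabatic: W = (P₁V₁ − P₂V₂)/(γ − 1) with γ = 5/3.
P₁V₁ = 12983 J, P₂V₂ = 6630 J.
W = (12983 − 6630) / 0.6667 = 9529 J.

W ≈ 9530 J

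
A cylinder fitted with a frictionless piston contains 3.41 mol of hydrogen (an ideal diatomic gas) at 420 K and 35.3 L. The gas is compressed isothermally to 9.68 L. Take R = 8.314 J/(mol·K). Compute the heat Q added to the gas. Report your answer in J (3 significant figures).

Isothermal ⇒ ΔU = 0, so Q = W = nRT ln(V₂/V₁).
Q = (3.41)(8.314)(420) ln(9.68/35.3) = 11907 × -1.294 = -15406 J.

Q ≈ -15400 J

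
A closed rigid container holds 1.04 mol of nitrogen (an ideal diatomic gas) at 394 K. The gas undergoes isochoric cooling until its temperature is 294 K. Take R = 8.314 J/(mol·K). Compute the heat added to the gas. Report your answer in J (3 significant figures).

Constant volume ⇒ W = 0, so Q = ΔU = nCᵥΔT with Cᵥ = 5R/2 = 20.79 J/(mol·K).
ΔU = (1.04)(20.79)(294 − 394) = -2162 J.

Q ≈ -2160 J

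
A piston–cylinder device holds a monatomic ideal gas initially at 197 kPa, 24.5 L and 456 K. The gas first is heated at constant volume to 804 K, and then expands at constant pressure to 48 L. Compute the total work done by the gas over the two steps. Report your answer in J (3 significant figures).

W_total ≈ 8160 J

Step 1 (isochoric): W = 0 (constant volume).
After step 1: P = 347.3 kPa (V unchanged).
Step 2 (isobaric): W = PΔV = (347.3 kPa)(48 − 24.5 L) = 8163 J.
W_total = 0 + 8163 = 8163 J.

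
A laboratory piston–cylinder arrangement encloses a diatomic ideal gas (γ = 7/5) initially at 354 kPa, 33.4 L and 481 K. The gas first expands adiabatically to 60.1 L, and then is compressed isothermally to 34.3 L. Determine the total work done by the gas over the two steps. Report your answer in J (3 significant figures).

W_total ≈ 947 J

Step 1 (adiabatic): W = (P₁V₁ − P₂V₂)/(γ−1) = (11824 − 9348)/0.4 = 6190 J.
After step 1: P = 155.5 kPa, V = 60.1 L, T = 380.3 K.
Step 2 (isothermal): W = P₁V₁ ln(V₂/V₁) = (9348) ln(34.3/60.1) = -5243 J.
W_total = 6190 − 5243 = 947.4 J.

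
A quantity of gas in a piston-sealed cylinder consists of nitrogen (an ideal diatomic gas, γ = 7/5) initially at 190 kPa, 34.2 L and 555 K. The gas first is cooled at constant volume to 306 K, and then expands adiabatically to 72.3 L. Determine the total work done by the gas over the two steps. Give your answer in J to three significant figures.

W_total ≈ 2320 J

Step 1 (isochoric): W = 0 (constant volume).
After step 1: P = 104.8 kPa (V unchanged).
Step 2 (adiabatic): W = (P₁V₁ − P₂V₂)/(γ−1) = (3583 − 2656)/0.4 = 2318 J.
W_total = 0 + 2318 = 2318 J.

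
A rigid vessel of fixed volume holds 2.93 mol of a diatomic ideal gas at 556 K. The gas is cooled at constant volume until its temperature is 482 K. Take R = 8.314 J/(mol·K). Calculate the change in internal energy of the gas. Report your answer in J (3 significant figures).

ΔU ≈ -4510 J

Constant volume ⇒ W = 0, so Q = ΔU = nCᵥΔT with Cᵥ = 5R/2 = 20.79 J/(mol·K).
ΔU = (2.93)(20.79)(482 − 556) = -4507 J.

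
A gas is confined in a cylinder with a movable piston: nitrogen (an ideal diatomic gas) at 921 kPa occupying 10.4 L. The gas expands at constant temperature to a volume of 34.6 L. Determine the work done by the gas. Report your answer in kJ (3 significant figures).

W ≈ 11.5 kJ

Isothermal: W = nRT ln(V₂/V₁) = P₁V₁ ln(V₂/V₁).
P₁V₁ = (921 kPa)(10.4 L) = 9578 J.
W = 9578 × ln(34.6/10.4) = 9578 × 1.202
W_by_gas = 11514 J.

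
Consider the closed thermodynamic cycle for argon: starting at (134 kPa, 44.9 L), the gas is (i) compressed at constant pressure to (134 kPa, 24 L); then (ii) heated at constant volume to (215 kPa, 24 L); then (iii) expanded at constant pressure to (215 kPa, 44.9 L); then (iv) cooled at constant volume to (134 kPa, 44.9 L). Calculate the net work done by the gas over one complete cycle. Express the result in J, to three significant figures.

Constant-volume legs do no work.
W(i) = (134)(24 − 44.9) = -2801 J; W(iii) = (215)(44.9 − 24) = 4494 J.
W_net = -2801 + 4494 = 1693 J (the clockwise enclosed area).

W_net ≈ 1690 J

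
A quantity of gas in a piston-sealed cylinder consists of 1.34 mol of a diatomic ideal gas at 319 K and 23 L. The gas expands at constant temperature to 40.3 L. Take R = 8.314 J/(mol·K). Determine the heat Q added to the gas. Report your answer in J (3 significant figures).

Isothermal ⇒ ΔU = 0, so Q = W = nRT ln(V₂/V₁).
Q = (1.34)(8.314)(319) ln(40.3/23) = 3554 × 0.5609 = 1993 J.

Q ≈ 1990 J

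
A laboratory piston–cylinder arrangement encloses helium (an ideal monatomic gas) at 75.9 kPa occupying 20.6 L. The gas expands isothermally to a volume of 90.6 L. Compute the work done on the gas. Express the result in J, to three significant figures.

W ≈ -2320 J

Isothermal: W = nRT ln(V₂/V₁) = P₁V₁ ln(V₂/V₁).
P₁V₁ = (75.9 kPa)(20.6 L) = 1564 J.
W = 1564 × ln(90.6/20.6) = 1564 × 1.481
W_by_gas = 2316 J; work on gas = −W_by = -2316 J.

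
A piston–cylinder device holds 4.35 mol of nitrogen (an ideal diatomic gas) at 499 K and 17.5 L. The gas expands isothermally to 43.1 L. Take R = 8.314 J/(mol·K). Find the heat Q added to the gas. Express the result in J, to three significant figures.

Q ≈ 16300 J

Isothermal ⇒ ΔU = 0, so Q = W = nRT ln(V₂/V₁).
Q = (4.35)(8.314)(499) ln(43.1/17.5) = 18047 × 0.9013 = 16266 J.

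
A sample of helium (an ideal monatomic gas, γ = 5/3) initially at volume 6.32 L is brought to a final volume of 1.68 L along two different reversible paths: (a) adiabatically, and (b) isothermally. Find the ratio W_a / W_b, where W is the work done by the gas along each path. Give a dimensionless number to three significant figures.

W_a / W_b ≈ 1.61

Path (a) adiabatic: W = P₁V₁(1 − (V₁/V₂)^(γ−1))/(γ−1) → W_a/(P₁V₁) = -2.128.
Path (b) isothermal: W = P₁V₁ ln(V₂/V₁) → W_b/(P₁V₁) = -1.325.
W_a / W_b = -2.128 / -1.325 = 1.606.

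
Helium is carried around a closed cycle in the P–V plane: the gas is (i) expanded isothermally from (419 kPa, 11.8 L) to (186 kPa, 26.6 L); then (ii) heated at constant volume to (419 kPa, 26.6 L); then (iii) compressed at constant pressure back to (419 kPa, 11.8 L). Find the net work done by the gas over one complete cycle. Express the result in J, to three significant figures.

Leg (i): W = PᵢVᵢ ln(V_f/Vᵢ) = (4944) ln(26.6/11.8) = 4019 J.
Leg (ii): W = 0.
Leg (iii): W = PΔV = (419)(11.8 − 26.6) = -6201 J.
W_net = 4019 − 6201 = -2182 J.

W_net ≈ -2180 J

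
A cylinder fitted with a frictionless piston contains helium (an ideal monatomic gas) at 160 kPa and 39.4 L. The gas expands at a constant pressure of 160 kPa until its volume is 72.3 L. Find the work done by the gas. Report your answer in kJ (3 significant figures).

W ≈ 5.26 kJ

Isobaric: W = P ΔV.
W = (160 kPa)(72.3 − 39.4 L) = (160)(32.9) = 5264 J.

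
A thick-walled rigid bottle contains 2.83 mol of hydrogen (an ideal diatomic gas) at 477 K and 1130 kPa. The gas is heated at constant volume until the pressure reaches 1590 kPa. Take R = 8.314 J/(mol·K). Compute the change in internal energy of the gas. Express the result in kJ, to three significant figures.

Constant volume ⇒ W = 0, so Q = ΔU = nCᵥΔT with Cᵥ = 5R/2 = 20.79 J/(mol·K).
At constant V, T₂/T₁ = P₂/P₁ ⇒ ΔT = T₁(P₂/P₁ − 1) = 477·(1590/1130 − 1) = 194.2 K.
ΔU = (2.83)(20.79)(194.2) = 11422 J.

ΔU ≈ 11.4 kJ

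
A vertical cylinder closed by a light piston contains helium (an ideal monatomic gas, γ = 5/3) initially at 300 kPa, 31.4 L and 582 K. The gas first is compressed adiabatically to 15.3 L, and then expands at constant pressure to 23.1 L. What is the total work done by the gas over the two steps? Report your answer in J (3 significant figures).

W_total ≈ -934 J

Step 1 (adiabatic): W = (P₁V₁ − P₂V₂)/(γ−1) = (9420 − 15213)/0.667 = -8689 J.
After step 1: P = 994.3 kPa, V = 15.3 L, T = 939.9 K.
Step 2 (isobaric): W = PΔV = (994.3 kPa)(23.1 − 15.3 L) = 7756 J.
W_total = -8689 + 7756 = -933.7 J.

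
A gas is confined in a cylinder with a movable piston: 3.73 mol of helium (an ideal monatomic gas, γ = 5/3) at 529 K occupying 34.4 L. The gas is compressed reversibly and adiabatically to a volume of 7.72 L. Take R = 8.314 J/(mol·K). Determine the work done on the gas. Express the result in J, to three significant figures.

Adiabatic: TV^(γ−1) = const with γ = 5/3.
T₂ = T₁ (V₁/V₂)^(γ−1) = 529 × (34.4/7.72)^0.667 = 529 × 2.708 = 1432 K.
W_by = nCᵥ(T₁ − T₂) = (3.73)(12.47)(529 − 1432) = -42026 J.
Work on gas = −W_by = 42026 J.

W ≈ 42000 J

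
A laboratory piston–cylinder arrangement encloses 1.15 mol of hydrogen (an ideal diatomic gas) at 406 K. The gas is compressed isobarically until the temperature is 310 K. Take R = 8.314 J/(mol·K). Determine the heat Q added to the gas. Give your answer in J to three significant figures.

Q ≈ -3210 J

Isobaric: W = nRΔT = (1.15)(8.314)(-96) = -917.9 J.
ΔU = nCᵥΔT with Cᵥ = 5R/2: ΔU = (1.15)(20.79)(-96) = -2295 J.
Q = ΔU + W = -2295 − 917.9 = -3213 J.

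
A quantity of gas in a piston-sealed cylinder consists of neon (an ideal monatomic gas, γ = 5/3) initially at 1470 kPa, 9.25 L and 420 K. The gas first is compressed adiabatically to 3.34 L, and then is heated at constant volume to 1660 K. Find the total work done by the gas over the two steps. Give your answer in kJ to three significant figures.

W_total ≈ -19.8 kJ

Step 1 (adiabatic): W = (P₁V₁ − P₂V₂)/(γ−1) = (13598 − 26816)/0.667 = -19827 J.
Step 2 (isochoric): W = 0 (constant volume).
W_total = -19827 + 0 = -19827 J.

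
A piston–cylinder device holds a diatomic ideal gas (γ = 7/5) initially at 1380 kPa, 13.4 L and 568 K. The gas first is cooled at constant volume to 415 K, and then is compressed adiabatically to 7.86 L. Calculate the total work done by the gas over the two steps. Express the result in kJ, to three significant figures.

Step 1 (isochoric): W = 0 (constant volume).
After step 1: P = 1008 kPa (V unchanged).
Step 2 (adiabatic): W = (P₁V₁ − P₂V₂)/(γ−1) = (13511 − 16725)/0.4 = -8034 J.
W_total = 0 − 8034 = -8034 J.

W_total ≈ -8.03 kJ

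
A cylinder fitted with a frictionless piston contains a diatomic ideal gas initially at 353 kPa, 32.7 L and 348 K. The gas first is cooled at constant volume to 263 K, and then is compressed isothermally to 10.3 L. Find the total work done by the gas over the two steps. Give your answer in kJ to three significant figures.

W_total ≈ -10.1 kJ

Step 1 (isochoric): W = 0 (constant volume).
After step 1: P = 266.8 kPa (V unchanged).
Step 2 (isothermal): W = P₁V₁ ln(V₂/V₁) = (8724) ln(10.3/32.7) = -10078 J.
W_total = 0 − 10078 = -10078 J.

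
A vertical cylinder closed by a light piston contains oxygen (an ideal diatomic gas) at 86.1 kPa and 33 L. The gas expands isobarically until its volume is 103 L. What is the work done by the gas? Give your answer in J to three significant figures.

W ≈ 6030 J

Isobaric: W = P ΔV.
W = (86.1 kPa)(103 − 33 L) = (86.1)(70) = 6027 J.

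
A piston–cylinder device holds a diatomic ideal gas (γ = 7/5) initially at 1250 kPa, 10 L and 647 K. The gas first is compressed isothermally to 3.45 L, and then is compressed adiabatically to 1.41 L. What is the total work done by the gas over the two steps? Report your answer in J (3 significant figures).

Step 1 (isothermal): W = P₁V₁ ln(V₂/V₁) = (12500) ln(3.45/10) = -13303 J.
After step 1: P = 3623 kPa, V = 3.45 L, T = 647 K.
Step 2 (adiabatic): W = (P₁V₁ − P₂V₂)/(γ−1) = (12500 − 17879)/0.4 = -13448 J.
W_total = -13303 − 13448 = -26751 J.

W_total ≈ -26800 J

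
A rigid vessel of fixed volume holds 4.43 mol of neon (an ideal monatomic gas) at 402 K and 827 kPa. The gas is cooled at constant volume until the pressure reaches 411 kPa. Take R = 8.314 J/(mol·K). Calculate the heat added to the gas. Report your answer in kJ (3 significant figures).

Q ≈ -11.2 kJ

Constant volume ⇒ W = 0, so Q = ΔU = nCᵥΔT with Cᵥ = 3R/2 = 12.47 J/(mol·K).
At constant V, T₂/T₁ = P₂/P₁ ⇒ ΔT = T₁(P₂/P₁ − 1) = 402·(411/827 − 1) = -202.2 K.
ΔU = (4.43)(12.47)(-202.2) = -11172 J.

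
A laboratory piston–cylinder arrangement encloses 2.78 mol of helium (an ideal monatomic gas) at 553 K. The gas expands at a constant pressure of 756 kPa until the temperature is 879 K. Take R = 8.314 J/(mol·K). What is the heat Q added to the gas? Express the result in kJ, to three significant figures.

Q ≈ 18.8 kJ

Isobaric: W = nRΔT = (2.78)(8.314)(326) = 7535 J.
ΔU = nCᵥΔT with Cᵥ = 3R/2: ΔU = (2.78)(12.47)(326) = 11302 J.
Q = ΔU + W = 11302 + 7535 = 18837 J.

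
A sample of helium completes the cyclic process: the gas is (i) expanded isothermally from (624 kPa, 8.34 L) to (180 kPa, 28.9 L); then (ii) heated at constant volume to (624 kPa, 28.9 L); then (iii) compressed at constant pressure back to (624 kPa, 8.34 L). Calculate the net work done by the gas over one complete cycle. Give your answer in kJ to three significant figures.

W_net ≈ -6.36 kJ

Leg (i): W = PᵢVᵢ ln(V_f/Vᵢ) = (5204) ln(28.9/8.34) = 6468 J.
Leg (ii): W = 0.
Leg (iii): W = PΔV = (624)(8.34 − 28.9) = -12829 J.
W_net = 6468 − 12829 = -6362 J.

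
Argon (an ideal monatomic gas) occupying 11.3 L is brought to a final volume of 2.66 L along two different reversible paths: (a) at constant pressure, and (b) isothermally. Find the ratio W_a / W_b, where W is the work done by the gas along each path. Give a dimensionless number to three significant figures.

Path (a) isobaric: W = P₁(V₂ − V₁) → W_a/(P₁V₁) = -0.7646.
Path (b) isothermal: W = P₁V₁ ln(V₂/V₁) → W_b/(P₁V₁) = -1.446.
W_a / W_b = -0.7646 / -1.446 = 0.5286.

W_a / W_b ≈ 0.529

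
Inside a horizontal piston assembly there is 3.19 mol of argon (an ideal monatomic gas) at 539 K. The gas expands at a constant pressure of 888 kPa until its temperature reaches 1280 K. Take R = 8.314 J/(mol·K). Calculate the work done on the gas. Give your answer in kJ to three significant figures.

W ≈ -19.7 kJ

Isobaric: W = P ΔV = nR ΔT.
W = (3.19)(8.314)(1280 − 539) = 19653 J.
Work on gas = −W_by = -19653 J.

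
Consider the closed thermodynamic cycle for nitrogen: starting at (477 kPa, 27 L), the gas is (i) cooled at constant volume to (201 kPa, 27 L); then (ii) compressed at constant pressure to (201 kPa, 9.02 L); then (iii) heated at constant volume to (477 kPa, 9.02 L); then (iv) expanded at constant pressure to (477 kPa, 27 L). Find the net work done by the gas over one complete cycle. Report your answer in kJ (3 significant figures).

Constant-volume legs do no work.
W(ii) = (201)(9.02 − 27) = -3614 J; W(iv) = (477)(27 − 9.02) = 8576 J.
W_net = -3614 + 8576 = 4962 J (the clockwise enclosed area).

W_net ≈ 4.96 kJ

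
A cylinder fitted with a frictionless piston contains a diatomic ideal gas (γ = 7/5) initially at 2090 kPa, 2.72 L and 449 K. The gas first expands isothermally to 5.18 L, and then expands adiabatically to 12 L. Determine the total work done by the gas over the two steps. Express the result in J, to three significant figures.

Step 1 (isothermal): W = P₁V₁ ln(V₂/V₁) = (5685) ln(5.18/2.72) = 3662 J.
After step 1: P = 1097 kPa, V = 5.18 L, T = 449 K.
Step 2 (adiabatic): W = (P₁V₁ − P₂V₂)/(γ−1) = (5685 − 4062)/0.4 = 4056 J.
W_total = 3662 + 4056 = 7718 J.

W_total ≈ 7720 J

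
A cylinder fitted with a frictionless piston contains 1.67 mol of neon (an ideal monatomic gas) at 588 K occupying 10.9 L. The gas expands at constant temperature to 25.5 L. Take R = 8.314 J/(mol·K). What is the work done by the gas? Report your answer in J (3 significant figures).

W ≈ 6940 J

Isothermal: W = nRT ln(V₂/V₁).
W = (1.67)(8.314)(588) × ln(25.5/10.9)
  = 8164 × 0.8499
W_by_gas = 6939 J.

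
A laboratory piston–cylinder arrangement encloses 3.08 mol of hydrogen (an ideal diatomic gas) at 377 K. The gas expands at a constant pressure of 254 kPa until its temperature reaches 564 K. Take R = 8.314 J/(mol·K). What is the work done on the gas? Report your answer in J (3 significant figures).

Isobaric: W = P ΔV = nR ΔT.
W = (3.08)(8.314)(564 − 377) = 4789 J.
Work on gas = −W_by = -4789 J.

W ≈ -4790 J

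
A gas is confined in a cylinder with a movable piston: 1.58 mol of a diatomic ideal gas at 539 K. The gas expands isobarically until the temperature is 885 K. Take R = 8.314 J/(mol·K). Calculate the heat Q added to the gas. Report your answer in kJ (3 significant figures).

Isobaric: W = nRΔT = (1.58)(8.314)(346) = 4545 J.
ΔU = nCᵥΔT with Cᵥ = 5R/2: ΔU = (1.58)(20.79)(346) = 11363 J.
Q = ΔU + W = 11363 + 4545 = 15908 J.

Q ≈ 15.9 kJ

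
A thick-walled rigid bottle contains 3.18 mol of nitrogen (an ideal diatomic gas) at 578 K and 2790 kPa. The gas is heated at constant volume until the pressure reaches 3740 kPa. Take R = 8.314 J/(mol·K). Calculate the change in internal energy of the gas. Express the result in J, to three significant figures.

ΔU ≈ 13000 J

Constant volume ⇒ W = 0, so Q = ΔU = nCᵥΔT with Cᵥ = 5R/2 = 20.79 J/(mol·K).
At constant V, T₂/T₁ = P₂/P₁ ⇒ ΔT = T₁(P₂/P₁ − 1) = 578·(3740/2790 − 1) = 196.8 K.
ΔU = (3.18)(20.79)(196.8) = 13008 J.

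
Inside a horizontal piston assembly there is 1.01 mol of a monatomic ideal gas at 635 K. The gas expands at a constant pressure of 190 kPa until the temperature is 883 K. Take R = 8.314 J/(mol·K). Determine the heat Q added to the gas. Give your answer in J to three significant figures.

Isobaric: W = nRΔT = (1.01)(8.314)(248) = 2082 J.
ΔU = nCᵥΔT with Cᵥ = 3R/2: ΔU = (1.01)(12.47)(248) = 3124 J.
Q = ΔU + W = 3124 + 2082 = 5206 J.

Q ≈ 5210 J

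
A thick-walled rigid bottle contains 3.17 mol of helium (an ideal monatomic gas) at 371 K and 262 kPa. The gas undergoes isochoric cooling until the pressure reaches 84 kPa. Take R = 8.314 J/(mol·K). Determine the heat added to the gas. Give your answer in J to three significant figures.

Constant volume ⇒ W = 0, so Q = ΔU = nCᵥΔT with Cᵥ = 3R/2 = 12.47 J/(mol·K).
At constant V, T₂/T₁ = P₂/P₁ ⇒ ΔT = T₁(P₂/P₁ − 1) = 371·(84/262 − 1) = -252.1 K.
ΔU = (3.17)(12.47)(-252.1) = -9964 J.

Q ≈ -9960 J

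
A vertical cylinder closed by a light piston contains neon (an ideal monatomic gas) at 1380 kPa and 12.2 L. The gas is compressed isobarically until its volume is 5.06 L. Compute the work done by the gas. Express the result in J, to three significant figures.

W ≈ -9850 J

Isobaric: W = P ΔV.
W = (1380 kPa)(5.06 − 12.2 L) = (1380)(-7.14) = -9853 J.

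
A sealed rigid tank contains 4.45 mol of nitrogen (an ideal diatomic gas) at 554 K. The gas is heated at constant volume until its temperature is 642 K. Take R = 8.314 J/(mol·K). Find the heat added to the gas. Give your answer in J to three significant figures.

Constant volume ⇒ W = 0, so Q = ΔU = nCᵥΔT with Cᵥ = 5R/2 = 20.79 J/(mol·K).
ΔU = (4.45)(20.79)(642 − 554) = 8139 J.

Q ≈ 8140 J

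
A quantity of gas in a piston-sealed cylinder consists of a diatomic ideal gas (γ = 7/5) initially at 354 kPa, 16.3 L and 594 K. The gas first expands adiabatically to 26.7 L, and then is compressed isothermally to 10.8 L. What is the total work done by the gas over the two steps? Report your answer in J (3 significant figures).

Step 1 (adiabatic): W = (P₁V₁ − P₂V₂)/(γ−1) = (5770 − 4737)/0.4 = 2584 J.
After step 1: P = 177.4 kPa, V = 26.7 L, T = 487.6 K.
Step 2 (isothermal): W = P₁V₁ ln(V₂/V₁) = (4737) ln(10.8/26.7) = -4287 J.
W_total = 2584 − 4287 = -1703 J.

W_total ≈ -1700 J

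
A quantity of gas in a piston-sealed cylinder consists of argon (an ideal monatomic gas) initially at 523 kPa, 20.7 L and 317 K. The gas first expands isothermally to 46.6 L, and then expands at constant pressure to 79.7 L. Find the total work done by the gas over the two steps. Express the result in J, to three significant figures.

W_total ≈ 16500 J

Step 1 (isothermal): W = P₁V₁ ln(V₂/V₁) = (10826) ln(46.6/20.7) = 8785 J.
After step 1: P = 232.3 kPa, V = 46.6 L, T = 317 K.
Step 2 (isobaric): W = PΔV = (232.3 kPa)(79.7 − 46.6 L) = 7690 J.
W_total = 8785 + 7690 = 16475 J.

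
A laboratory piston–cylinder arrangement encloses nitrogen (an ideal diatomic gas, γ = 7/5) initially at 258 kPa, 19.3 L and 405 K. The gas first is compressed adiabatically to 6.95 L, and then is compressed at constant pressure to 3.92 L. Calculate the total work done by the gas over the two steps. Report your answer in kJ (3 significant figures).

W_total ≈ -9.55 kJ

Step 1 (adiabatic): W = (P₁V₁ − P₂V₂)/(γ−1) = (4979 − 7492)/0.4 = -6282 J.
After step 1: P = 1078 kPa, V = 6.95 L, T = 609.4 K.
Step 2 (isobaric): W = PΔV = (1078 kPa)(3.92 − 6.95 L) = -3266 J.
W_total = -6282 − 3266 = -9548 J.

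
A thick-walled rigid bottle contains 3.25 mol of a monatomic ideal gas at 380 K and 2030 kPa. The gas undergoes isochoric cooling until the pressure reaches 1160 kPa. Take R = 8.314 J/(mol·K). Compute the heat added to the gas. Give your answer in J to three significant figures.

Constant volume ⇒ W = 0, so Q = ΔU = nCᵥΔT with Cᵥ = 3R/2 = 12.47 J/(mol·K).
At constant V, T₂/T₁ = P₂/P₁ ⇒ ΔT = T₁(P₂/P₁ − 1) = 380·(1160/2030 − 1) = -162.9 K.
ΔU = (3.25)(12.47)(-162.9) = -6601 J.

Q ≈ -6600 J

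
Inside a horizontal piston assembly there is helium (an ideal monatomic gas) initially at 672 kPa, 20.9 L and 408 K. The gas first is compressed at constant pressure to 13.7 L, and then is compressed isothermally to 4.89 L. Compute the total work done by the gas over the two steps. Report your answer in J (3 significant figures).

W_total ≈ -14300 J

Step 1 (isobaric): W = PΔV = (672 kPa)(13.7 − 20.9 L) = -4838 J.
After step 1: P = 672 kPa, V = 13.7 L, T = 267.4 K.
Step 2 (isothermal): W = P₁V₁ ln(V₂/V₁) = (9206) ln(4.89/13.7) = -9484 J.
W_total = -4838 − 9484 = -14323 J.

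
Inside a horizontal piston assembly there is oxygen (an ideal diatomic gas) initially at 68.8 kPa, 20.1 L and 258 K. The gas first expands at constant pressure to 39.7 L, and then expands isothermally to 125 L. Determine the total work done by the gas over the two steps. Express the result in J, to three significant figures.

W_total ≈ 4480 J

Step 1 (isobaric): W = PΔV = (68.8 kPa)(39.7 − 20.1 L) = 1348 J.
After step 1: P = 68.8 kPa, V = 39.7 L, T = 509.6 K.
Step 2 (isothermal): W = P₁V₁ ln(V₂/V₁) = (2731) ln(125/39.7) = 3133 J.
W_total = 1348 + 3133 = 4481 J.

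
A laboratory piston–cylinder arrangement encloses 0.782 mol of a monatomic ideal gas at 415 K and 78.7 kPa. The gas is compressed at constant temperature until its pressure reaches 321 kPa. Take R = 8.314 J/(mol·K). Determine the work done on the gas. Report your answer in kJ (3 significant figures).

Isothermal process: W = nRT ln(V₂/V₁) = nRT ln(P₁/P₂).
W = (0.782)(8.314)(415) × ln(78.7/321)
  = 2698 × ln(0.2452) = 2698 × -1.406
W_by_gas = -3793 J; work on gas = −W_by = 3793 J.

W ≈ 3.79 kJ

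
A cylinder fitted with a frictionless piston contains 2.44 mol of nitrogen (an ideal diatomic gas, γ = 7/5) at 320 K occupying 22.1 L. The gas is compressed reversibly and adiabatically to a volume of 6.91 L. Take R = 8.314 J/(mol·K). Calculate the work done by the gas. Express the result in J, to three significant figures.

W ≈ -9610 J

Adiabatic: TV^(γ−1) = const with γ = 7/5.
T₂ = T₁ (V₁/V₂)^(γ−1) = 320 × (22.1/6.91)^0.4 = 320 × 1.592 = 509.5 K.
W_by = nCᵥ(T₁ − T₂) = (2.44)(20.79)(320 − 509.5) = -9609 J.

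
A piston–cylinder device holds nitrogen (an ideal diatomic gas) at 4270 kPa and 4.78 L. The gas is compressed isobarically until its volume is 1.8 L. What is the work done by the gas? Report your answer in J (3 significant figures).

Isobaric: W = P ΔV.
W = (4270 kPa)(1.8 − 4.78 L) = (4270)(-2.98) = -12725 J.

W ≈ -12700 J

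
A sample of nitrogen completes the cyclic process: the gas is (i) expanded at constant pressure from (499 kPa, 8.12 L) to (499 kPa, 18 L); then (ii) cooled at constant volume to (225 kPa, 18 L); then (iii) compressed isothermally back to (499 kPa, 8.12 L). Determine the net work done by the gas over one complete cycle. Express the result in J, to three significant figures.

W_net ≈ 1710 J

Leg (i): W = PΔV = (499)(18 − 8.12) = 4930 J.
Leg (ii): W = 0.
Leg (iii): W = PᵢVᵢ ln(V_f/Vᵢ) = (4050) ln(8.12/18) = -3224 J.
W_net = 4930 − 3224 = 1706 J.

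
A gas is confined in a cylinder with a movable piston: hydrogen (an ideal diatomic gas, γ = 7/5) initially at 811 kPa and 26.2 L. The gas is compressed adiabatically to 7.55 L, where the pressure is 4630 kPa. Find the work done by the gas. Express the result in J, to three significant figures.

Adiabatic: W = (P₁V₁ − P₂V₂)/(γ − 1) with γ = 7/5.
P₁V₁ = 21248 J, P₂V₂ = 34956 J.
W = (21248 − 34956) / 0.4 = -34271 J.

W ≈ -34300 J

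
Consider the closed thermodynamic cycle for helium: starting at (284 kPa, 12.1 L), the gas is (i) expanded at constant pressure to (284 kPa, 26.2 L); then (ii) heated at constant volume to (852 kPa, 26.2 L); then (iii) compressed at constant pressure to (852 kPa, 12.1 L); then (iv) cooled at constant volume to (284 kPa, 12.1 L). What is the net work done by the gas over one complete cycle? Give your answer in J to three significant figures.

Constant-volume legs do no work.
W(i) = (284)(26.2 − 12.1) = 4004 J; W(iii) = (852)(12.1 − 26.2) = -12013 J.
W_net = 4004 − 12013 = -8009 J (the counter-clockwise enclosed area).

W_net ≈ -8010 J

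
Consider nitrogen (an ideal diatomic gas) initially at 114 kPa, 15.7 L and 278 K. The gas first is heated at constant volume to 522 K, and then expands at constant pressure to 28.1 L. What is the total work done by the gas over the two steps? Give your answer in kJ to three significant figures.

Step 1 (isochoric): W = 0 (constant volume).
After step 1: P = 214.1 kPa (V unchanged).
Step 2 (isobaric): W = PΔV = (214.1 kPa)(28.1 − 15.7 L) = 2654 J.
W_total = 0 + 2654 = 2654 J.

W_total ≈ 2.65 kJ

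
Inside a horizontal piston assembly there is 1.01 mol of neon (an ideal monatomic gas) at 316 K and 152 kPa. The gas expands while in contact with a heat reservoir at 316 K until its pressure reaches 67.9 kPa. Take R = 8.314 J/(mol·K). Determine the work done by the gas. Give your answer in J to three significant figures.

Isothermal process: W = nRT ln(V₂/V₁) = nRT ln(P₁/P₂).
W = (1.01)(8.314)(316) × ln(152/67.9)
  = 2653 × ln(2.239) = 2653 × 0.8058
W_by_gas = 2138 J.

W ≈ 2140 J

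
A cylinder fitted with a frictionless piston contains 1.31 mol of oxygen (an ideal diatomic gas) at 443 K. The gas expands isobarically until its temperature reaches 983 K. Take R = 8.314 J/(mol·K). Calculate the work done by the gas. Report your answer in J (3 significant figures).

W ≈ 5880 J

Isobaric: W = P ΔV = nR ΔT.
W = (1.31)(8.314)(983 − 443) = 5881 J.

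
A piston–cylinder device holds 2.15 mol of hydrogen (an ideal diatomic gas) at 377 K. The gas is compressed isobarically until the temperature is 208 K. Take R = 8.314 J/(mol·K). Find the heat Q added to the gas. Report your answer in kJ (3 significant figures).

Isobaric: W = nRΔT = (2.15)(8.314)(-169) = -3021 J.
ΔU = nCᵥΔT with Cᵥ = 5R/2: ΔU = (2.15)(20.79)(-169) = -7552 J.
Q = ΔU + W = -7552 − 3021 = -10573 J.

Q ≈ -10.6 kJ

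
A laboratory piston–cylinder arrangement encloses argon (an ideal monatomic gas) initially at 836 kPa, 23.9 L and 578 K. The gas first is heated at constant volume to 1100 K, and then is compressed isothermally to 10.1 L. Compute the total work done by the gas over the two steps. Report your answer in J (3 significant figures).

Step 1 (isochoric): W = 0 (constant volume).
After step 1: P = 1591 kPa (V unchanged).
Step 2 (isothermal): W = P₁V₁ ln(V₂/V₁) = (38025) ln(10.1/23.9) = -32753 J.
W_total = 0 − 32753 = -32753 J.

W_total ≈ -32800 J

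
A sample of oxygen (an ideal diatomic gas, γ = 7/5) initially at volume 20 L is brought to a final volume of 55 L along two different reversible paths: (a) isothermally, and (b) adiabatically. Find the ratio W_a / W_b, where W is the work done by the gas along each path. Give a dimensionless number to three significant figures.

W_a / W_b ≈ 1.22

Path (a) isothermal: W = P₁V₁ ln(V₂/V₁) → W_a/(P₁V₁) = 1.012.
Path (b) adiabatic: W = P₁V₁(1 − (V₁/V₂)^(γ−1))/(γ−1) → W_b/(P₁V₁) = 0.832.
W_a / W_b = 1.012 / 0.832 = 1.216.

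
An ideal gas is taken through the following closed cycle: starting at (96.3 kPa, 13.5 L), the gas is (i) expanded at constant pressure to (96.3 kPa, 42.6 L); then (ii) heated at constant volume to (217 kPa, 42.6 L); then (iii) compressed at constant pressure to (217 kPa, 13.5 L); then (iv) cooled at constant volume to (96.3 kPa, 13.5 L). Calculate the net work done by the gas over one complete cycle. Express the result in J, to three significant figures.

W_net ≈ -3510 J

Constant-volume legs do no work.
W(i) = (96.3)(42.6 − 13.5) = 2802 J; W(iii) = (217)(13.5 − 42.6) = -6315 J.
W_net = 2802 − 6315 = -3512 J (the counter-clockwise enclosed area).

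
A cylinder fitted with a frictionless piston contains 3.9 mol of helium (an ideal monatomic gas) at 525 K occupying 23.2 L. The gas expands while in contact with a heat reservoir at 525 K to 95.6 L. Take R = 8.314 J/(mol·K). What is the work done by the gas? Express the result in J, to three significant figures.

W ≈ 24100 J

Isothermal: W = nRT ln(V₂/V₁).
W = (3.9)(8.314)(525) × ln(95.6/23.2)
  = 17023 × 1.416
W_by_gas = 24105 J.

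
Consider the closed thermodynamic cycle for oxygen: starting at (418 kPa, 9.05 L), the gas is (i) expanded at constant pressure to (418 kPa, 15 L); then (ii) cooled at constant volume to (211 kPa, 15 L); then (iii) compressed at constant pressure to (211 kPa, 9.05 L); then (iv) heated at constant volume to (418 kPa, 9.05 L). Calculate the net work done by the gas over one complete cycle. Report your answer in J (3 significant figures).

Constant-volume legs do no work.
W(i) = (418)(15 − 9.05) = 2487 J; W(iii) = (211)(9.05 − 15) = -1255 J.
W_net = 2487 − 1255 = 1232 J (the clockwise enclosed area).

W_net ≈ 1230 J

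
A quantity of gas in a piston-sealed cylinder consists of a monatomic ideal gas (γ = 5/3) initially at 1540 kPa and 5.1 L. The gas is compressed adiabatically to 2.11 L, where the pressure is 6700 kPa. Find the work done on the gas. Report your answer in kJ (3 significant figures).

Adiabatic: W = (P₁V₁ − P₂V₂)/(γ − 1) with γ = 5/3.
P₁V₁ = 7854 J, P₂V₂ = 14137 J.
W = (7854 − 14137) / 0.6667 = -9424 J.
Work on gas = −W_by = 9424 J.

W ≈ 9.42 kJ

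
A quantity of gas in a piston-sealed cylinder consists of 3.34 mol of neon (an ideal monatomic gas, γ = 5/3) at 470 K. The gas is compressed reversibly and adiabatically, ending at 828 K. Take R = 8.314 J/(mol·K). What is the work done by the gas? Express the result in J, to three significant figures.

Adiabatic ⇒ Q = 0, so W_by = −ΔU = nCᵥ(T₁ − T₂).
Cᵥ = 3R/2 = 12.47 J/(mol·K).
W = (3.34)(12.47)(470 − 828) = -14912 J.

W ≈ -14900 J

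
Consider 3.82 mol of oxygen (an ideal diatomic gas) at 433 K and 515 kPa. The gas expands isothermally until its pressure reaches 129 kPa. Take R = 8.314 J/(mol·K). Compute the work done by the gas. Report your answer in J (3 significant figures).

Isothermal process: W = nRT ln(V₂/V₁) = nRT ln(P₁/P₂).
W = (3.82)(8.314)(433) × ln(515/129)
  = 13752 × ln(3.992) = 13752 × 1.384
W_by_gas = 19037 J.

W ≈ 19000 J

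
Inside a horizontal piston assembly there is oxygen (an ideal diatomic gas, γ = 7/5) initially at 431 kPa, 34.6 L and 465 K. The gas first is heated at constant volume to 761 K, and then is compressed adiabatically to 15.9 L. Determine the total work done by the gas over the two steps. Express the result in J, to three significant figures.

W_total ≈ -22300 J

Step 1 (isochoric): W = 0 (constant volume).
After step 1: P = 705.4 kPa (V unchanged).
Step 2 (adiabatic): W = (P₁V₁ − P₂V₂)/(γ−1) = (24405 − 33309)/0.4 = -22258 J.
W_total = 0 − 22258 = -22258 J.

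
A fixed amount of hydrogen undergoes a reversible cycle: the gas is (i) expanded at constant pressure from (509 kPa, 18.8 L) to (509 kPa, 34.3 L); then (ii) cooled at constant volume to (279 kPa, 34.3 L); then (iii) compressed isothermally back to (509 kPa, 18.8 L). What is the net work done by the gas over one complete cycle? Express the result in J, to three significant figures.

W_net ≈ 2140 J

Leg (i): W = PΔV = (509)(34.3 − 18.8) = 7889 J.
Leg (ii): W = 0.
Leg (iii): W = PᵢVᵢ ln(V_f/Vᵢ) = (9570) ln(18.8/34.3) = -5754 J.
W_net = 7889 − 5754 = 2135 J.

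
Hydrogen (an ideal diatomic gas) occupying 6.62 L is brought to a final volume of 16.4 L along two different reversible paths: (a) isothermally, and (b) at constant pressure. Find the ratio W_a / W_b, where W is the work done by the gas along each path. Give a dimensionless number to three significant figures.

Path (a) isothermal: W = P₁V₁ ln(V₂/V₁) → W_a/(P₁V₁) = 0.9072.
Path (b) isobaric: W = P₁(V₂ − V₁) → W_b/(P₁V₁) = 1.477.
W_a / W_b = 0.9072 / 1.477 = 0.6141.

W_a / W_b ≈ 0.614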